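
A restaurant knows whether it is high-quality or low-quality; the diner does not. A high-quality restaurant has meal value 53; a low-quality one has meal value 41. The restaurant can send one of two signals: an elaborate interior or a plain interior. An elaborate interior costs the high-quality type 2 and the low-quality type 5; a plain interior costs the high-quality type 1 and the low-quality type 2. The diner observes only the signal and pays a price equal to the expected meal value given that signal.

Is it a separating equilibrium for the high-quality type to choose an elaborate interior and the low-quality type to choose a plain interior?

Under separation the diner infers type exactly: elaborate interior → high-quality (pays 53), plain interior → low-quality (pays 41).
High-quality: elaborate interior gives 53 − 2 = 51; plain interior gives 41 − 1 = 40. No deviation. ✓
Low-quality: plain interior gives 41 − 2 = 39; elaborate interior gives 53 − 5 = 48. Would deviate. ✗

No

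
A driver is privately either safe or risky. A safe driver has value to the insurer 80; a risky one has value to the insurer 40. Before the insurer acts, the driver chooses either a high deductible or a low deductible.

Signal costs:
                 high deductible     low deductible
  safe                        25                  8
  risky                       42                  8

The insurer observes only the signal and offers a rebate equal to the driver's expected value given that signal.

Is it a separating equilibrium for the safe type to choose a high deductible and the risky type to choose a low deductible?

If types separate, high deductible earns payment 80 and low deductible earns 40.
Safe: high deductible gives 80 − 25 = 55; low deductible gives 40 − 8 = 32. No deviation. ✓
Risky: low deductible gives 40 − 8 = 32; high deductible gives 80 − 42 = 38. Would deviate. ✗

No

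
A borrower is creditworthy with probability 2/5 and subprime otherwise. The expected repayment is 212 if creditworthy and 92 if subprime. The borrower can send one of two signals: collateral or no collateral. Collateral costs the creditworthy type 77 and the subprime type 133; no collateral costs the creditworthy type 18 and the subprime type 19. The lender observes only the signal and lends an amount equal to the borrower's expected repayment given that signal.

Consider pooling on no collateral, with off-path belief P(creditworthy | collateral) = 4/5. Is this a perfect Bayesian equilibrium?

At the pooled signal (no collateral) the lender holds the prior 2/5 and pays 2/5·212 + 3/5·92 = 140. Off-path (collateral) belief 4/5 gives 4/5·212 + 1/5·92 = 188.
Creditworthy: no collateral gives 140 − 18 = 122; collateral gives 188 − 77 = 111. Stays. ✓
Subprime: no collateral gives 140 − 19 = 121; collateral gives 188 − 133 = 55. Stays. ✓

Yes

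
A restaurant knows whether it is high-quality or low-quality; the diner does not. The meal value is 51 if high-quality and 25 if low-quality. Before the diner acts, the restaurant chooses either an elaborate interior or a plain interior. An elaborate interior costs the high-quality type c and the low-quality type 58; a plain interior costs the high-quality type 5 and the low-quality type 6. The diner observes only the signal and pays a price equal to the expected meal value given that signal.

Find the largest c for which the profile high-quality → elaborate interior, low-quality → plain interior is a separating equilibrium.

Under separation: elaborate interior → high-quality (pays 51); plain interior → low-quality (pays 25).
Low-quality: 25 − 6 = 19 ≥ 51 − 58 = -7. Holds regardless of c. ✓
High-quality: 51 − c ≥ 25 − 5, so c ≤ 51 − 20 = 31.

31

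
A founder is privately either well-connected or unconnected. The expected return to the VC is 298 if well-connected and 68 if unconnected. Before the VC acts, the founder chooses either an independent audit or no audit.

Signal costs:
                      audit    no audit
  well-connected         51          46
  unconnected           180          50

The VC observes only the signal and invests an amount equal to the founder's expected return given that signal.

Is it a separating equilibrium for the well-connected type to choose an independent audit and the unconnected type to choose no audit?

No

Under separation the VC infers type exactly: audit → well-connected (pays 298), no audit → unconnected (pays 68).
Well-connected: audit gives 298 − 51 = 247; no audit gives 68 − 46 = 22. No deviation. ✓
Unconnected: no audit gives 68 − 50 = 18; audit gives 298 − 180 = 118. Would deviate. ✗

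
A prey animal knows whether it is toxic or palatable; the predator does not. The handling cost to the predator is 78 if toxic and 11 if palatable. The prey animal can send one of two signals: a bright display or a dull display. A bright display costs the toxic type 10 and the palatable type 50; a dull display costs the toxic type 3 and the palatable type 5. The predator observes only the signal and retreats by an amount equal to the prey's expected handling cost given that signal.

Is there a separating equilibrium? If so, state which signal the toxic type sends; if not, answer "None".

None

Try toxic → bright display, palatable → dull display:
  If types separate, bright display earns payment 78 and dull display earns 11.
  Toxic: bright display gives 78 − 10 = 68; dull display gives 11 − 3 = 8. No deviation. ✓
  Palatable: dull display gives 11 − 5 = 6; bright display gives 78 − 50 = 28. Would deviate. ✗
Try toxic → dull display, palatable → bright display:
  If types separate, dull display earns payment 78 and bright display earns 11.
  Toxic: dull display gives 78 − 3 = 75; bright display gives 11 − 10 = 1. No deviation. ✓
  Palatable: bright display gives 11 − 50 = -39; dull display gives 78 − 5 = 73. Would deviate. ✗
Neither assignment is incentive-compatible.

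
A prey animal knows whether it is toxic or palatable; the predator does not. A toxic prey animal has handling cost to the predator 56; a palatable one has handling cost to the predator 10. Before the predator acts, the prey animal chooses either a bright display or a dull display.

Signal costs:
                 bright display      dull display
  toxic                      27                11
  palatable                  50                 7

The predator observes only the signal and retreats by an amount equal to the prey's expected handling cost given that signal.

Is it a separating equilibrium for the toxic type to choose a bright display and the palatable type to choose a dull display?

No

Under separation the predator infers type exactly: bright display → toxic (pays 56), dull display → palatable (pays 10).
Toxic: bright display gives 56 − 27 = 29; dull display gives 10 − 11 = -1. No deviation. ✓
Palatable: dull display gives 10 − 7 = 3; bright display gives 56 − 50 = 6. Would deviate. ✗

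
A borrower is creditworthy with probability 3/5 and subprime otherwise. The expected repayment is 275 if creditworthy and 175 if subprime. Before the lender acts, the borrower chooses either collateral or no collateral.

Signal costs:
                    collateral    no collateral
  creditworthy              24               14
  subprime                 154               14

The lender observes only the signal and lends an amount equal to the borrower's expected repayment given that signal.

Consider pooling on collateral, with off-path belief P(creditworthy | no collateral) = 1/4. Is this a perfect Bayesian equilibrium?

No

On the equilibrium path (collateral) the lender holds the prior 3/5 and pays 3/5·275 + 2/5·175 = 235. Off-path (no collateral) belief 1/4 gives 1/4·275 + 3/4·175 = 200.
Creditworthy: collateral gives 235 − 24 = 211; no collateral gives 200 − 14 = 186. Stays. ✓
Subprime: collateral gives 235 − 154 = 81; no collateral gives 200 − 14 = 186. Deviates. ✗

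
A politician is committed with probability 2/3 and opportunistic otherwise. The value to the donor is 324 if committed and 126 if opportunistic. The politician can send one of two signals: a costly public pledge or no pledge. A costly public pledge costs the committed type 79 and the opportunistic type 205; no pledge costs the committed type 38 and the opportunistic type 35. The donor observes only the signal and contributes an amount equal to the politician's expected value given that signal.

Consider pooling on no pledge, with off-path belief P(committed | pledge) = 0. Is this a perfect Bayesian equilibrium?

At the pooled signal (no pledge) the donor holds the prior 2/3 and pays 2/3·324 + 1/3·126 = 258. Off-path (pledge) belief 0 gives 0·324 + 1·126 = 126.
Committed: no pledge gives 258 − 38 = 220; pledge gives 126 − 79 = 47. Stays. ✓
Opportunistic: no pledge gives 258 − 35 = 223; pledge gives 126 − 205 = -79. Stays. ✓

Yes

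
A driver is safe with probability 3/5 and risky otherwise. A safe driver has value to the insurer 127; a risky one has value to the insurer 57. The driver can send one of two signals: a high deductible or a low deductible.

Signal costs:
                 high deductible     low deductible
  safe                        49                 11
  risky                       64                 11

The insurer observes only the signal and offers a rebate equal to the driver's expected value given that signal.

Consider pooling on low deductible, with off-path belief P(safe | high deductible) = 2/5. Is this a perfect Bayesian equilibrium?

Yes

At the pooled signal (low deductible) the insurer holds the prior 3/5 and pays 3/5·127 + 2/5·57 = 99. Off-path (high deductible) belief 2/5 gives 2/5·127 + 3/5·57 = 85.
Safe: low deductible gives 99 − 11 = 88; high deductible gives 85 − 49 = 36. Stays. ✓
Risky: low deductible gives 99 − 11 = 88; high deductible gives 85 − 64 = 21. Stays. ✓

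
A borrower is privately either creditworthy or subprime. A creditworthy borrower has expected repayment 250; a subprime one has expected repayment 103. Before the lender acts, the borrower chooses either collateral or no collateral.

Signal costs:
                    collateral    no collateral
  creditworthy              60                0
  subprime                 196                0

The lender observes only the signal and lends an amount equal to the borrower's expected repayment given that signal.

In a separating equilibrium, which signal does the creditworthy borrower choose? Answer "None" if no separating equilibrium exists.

Try creditworthy → collateral, subprime → no collateral:
  If types separate, collateral earns payment 250 and no collateral earns 103.
  Creditworthy: collateral gives 250 − 60 = 190; no collateral gives 103 − 0 = 103. No deviation. ✓
  Subprime: no collateral gives 103 − 0 = 103; collateral gives 250 − 196 = 54. No deviation. ✓
Both hold — the creditworthy type sends collateral.

collateral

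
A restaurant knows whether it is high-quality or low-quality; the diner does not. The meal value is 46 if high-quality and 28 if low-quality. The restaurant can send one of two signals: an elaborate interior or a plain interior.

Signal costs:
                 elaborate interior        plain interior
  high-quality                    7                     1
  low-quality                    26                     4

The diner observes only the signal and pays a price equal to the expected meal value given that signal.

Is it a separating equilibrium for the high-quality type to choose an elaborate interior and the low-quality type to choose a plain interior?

Yes

Under separation the diner infers type exactly: elaborate interior → high-quality (pays 46), plain interior → low-quality (pays 28).
High-quality: elaborate interior gives 46 − 7 = 39; plain interior gives 28 − 1 = 27. No deviation. ✓
Low-quality: plain interior gives 28 − 4 = 24; elaborate interior gives 46 − 26 = 20. No deviation. ✓
Neither type gains from mimicking the other.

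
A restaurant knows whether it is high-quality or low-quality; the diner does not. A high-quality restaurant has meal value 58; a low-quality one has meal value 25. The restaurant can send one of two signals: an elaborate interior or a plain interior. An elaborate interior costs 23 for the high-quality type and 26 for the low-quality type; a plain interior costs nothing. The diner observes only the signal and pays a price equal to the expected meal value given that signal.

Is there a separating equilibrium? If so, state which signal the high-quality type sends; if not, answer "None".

None

Try high-quality → elaborate interior, low-quality → plain interior:
  Under separation the diner infers type exactly: elaborate interior → high-quality (pays 58), plain interior → low-quality (pays 25).
  High-quality: elaborate interior gives 58 − 23 = 35; plain interior gives 25 − 0 = 25. No deviation. ✓
  Low-quality: plain interior gives 25 − 0 = 25; elaborate interior gives 58 − 26 = 32. Would deviate. ✗
Try high-quality → plain interior, low-quality → elaborate interior:
  Under separation the diner infers type exactly: plain interior → high-quality (pays 58), elaborate interior → low-quality (pays 25).
  High-quality: plain interior gives 58 − 0 = 58; elaborate interior gives 25 − 23 = 2. No deviation. ✓
  Low-quality: elaborate interior gives 25 − 26 = -1; plain interior gives 58 − 0 = 58. Would deviate. ✗
Neither assignment is incentive-compatible.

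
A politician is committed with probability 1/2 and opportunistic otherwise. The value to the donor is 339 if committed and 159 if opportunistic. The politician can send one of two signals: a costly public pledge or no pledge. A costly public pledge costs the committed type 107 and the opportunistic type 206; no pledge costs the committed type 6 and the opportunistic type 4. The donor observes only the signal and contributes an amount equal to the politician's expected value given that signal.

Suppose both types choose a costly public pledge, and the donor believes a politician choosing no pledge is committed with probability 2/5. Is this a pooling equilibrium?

No

On the equilibrium path (pledge) the donor holds the prior 1/2 and pays 1/2·339 + 1/2·159 = 249. Off-path (no pledge) belief 2/5 gives 2/5·339 + 3/5·159 = 231.
Committed: pledge gives 249 − 107 = 142; no pledge gives 231 − 6 = 225. Deviates. ✗
Opportunistic: pledge gives 249 − 206 = 43; no pledge gives 231 − 4 = 227. Deviates. ✗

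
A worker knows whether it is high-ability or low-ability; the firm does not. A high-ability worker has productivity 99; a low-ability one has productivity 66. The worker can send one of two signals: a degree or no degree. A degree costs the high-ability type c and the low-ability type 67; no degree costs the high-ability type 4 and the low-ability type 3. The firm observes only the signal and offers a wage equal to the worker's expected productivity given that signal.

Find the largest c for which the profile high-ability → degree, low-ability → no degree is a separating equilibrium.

Under separation: degree → high-ability (pays 99); no degree → low-ability (pays 66).
Low-ability: 66 − 3 = 63 ≥ 99 − 67 = 32. Holds regardless of c. ✓
High-ability: 99 − c ≥ 66 − 4, so c ≤ 99 − 62 = 37.

37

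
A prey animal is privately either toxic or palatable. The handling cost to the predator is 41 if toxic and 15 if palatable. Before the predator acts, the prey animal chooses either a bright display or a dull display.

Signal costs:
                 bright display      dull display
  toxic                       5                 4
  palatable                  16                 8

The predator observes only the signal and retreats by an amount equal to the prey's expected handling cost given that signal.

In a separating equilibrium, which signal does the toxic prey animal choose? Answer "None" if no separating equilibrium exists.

None

Try toxic → bright display, palatable → dull display:
  Under separation the predator infers type exactly: bright display → toxic (pays 41), dull display → palatable (pays 15).
  Toxic: bright display gives 41 − 5 = 36; dull display gives 15 − 4 = 11. No deviation. ✓
  Palatable: dull display gives 15 − 8 = 7; bright display gives 41 − 16 = 25. Would deviate. ✗
Try toxic → dull display, palatable → bright display:
  Under separation the predator infers type exactly: dull display → toxic (pays 41), bright display → palatable (pays 15).
  Toxic: dull display gives 41 − 4 = 37; bright display gives 15 − 5 = 10. No deviation. ✓
  Palatable: bright display gives 15 − 16 = -1; dull display gives 41 − 8 = 33. Would deviate. ✗
Neither assignment is incentive-compatible.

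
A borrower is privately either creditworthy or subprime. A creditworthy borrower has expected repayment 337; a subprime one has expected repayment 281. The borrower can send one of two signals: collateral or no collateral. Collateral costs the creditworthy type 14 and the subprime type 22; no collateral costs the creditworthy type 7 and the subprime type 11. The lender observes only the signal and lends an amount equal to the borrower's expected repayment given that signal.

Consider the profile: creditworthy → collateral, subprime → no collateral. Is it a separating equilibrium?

Under separation the lender infers type exactly: collateral → creditworthy (pays 337), no collateral → subprime (pays 281).
Creditworthy: collateral gives 337 − 14 = 323; no collateral gives 281 − 7 = 274. No deviation. ✓
Subprime: no collateral gives 281 − 11 = 270; collateral gives 337 − 22 = 315. Would deviate. ✗

No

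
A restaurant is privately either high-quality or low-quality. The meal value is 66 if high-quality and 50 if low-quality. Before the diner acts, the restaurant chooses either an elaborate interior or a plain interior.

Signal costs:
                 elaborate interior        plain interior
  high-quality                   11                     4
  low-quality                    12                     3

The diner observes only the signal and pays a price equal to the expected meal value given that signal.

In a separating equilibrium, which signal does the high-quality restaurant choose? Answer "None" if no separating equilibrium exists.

None

Try high-quality → elaborate interior, low-quality → plain interior:
  If types separate, elaborate interior earns payment 66 and plain interior earns 50.
  High-quality: elaborate interior gives 66 − 11 = 55; plain interior gives 50 − 4 = 46. No deviation. ✓
  Low-quality: plain interior gives 50 − 3 = 47; elaborate interior gives 66 − 12 = 54. Would deviate. ✗
Try high-quality → plain interior, low-quality → elaborate interior:
  If types separate, plain interior earns payment 66 and elaborate interior earns 50.
  High-quality: plain interior gives 66 − 4 = 62; elaborate interior gives 50 − 11 = 39. No deviation. ✓
  Low-quality: elaborate interior gives 50 − 12 = 38; plain interior gives 66 − 3 = 63. Would deviate. ✗
Neither assignment is incentive-compatible.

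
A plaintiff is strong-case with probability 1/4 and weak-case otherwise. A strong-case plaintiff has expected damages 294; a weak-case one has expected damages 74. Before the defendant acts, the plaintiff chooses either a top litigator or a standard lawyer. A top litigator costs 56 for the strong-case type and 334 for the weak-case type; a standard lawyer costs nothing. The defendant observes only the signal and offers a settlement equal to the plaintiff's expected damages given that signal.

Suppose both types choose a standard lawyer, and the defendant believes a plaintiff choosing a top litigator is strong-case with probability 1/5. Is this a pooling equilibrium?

At the pooled signal (standard lawyer) the defendant holds the prior 1/4 and pays 1/4·294 + 3/4·74 = 129. Off-path (top litigator) belief 1/5 gives 1/5·294 + 4/5·74 = 118.
Strong-case: standard lawyer gives 129 − 0 = 129; top litigator gives 118 − 56 = 62. Stays. ✓
Weak-case: standard lawyer gives 129 − 0 = 129; top litigator gives 118 − 334 = -216. Stays. ✓

Yes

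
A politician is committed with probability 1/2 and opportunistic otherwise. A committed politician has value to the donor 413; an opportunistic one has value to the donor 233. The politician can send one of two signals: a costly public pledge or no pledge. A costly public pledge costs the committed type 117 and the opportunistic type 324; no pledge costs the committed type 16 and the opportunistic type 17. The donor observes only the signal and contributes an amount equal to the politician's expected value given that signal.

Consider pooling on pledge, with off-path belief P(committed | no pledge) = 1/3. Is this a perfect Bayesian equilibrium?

No

At the pooled signal (pledge) the donor holds the prior 1/2 and pays 1/2·413 + 1/2·233 = 323. Off-path (no pledge) belief 1/3 gives 1/3·413 + 2/3·233 = 293.
Committed: pledge gives 323 − 117 = 206; no pledge gives 293 − 16 = 277. Deviates. ✗
Opportunistic: pledge gives 323 − 324 = -1; no pledge gives 293 − 17 = 276. Deviates. ✗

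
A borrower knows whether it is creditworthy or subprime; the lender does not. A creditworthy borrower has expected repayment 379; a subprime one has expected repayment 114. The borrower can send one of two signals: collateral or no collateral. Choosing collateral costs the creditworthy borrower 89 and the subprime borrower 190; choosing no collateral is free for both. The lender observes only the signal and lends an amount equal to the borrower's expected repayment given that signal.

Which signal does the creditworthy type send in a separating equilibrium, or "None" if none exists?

None

Try creditworthy → collateral, subprime → no collateral:
  Under separation the lender infers type exactly: collateral → creditworthy (pays 379), no collateral → subprime (pays 114).
  Creditworthy: collateral gives 379 − 89 = 290; no collateral gives 114 − 0 = 114. No deviation. ✓
  Subprime: no collateral gives 114 − 0 = 114; collateral gives 379 − 190 = 189. Would deviate. ✗
Try creditworthy → no collateral, subprime → collateral:
  Under separation the lender infers type exactly: no collateral → creditworthy (pays 379), collateral → subprime (pays 114).
  Creditworthy: no collateral gives 379 − 0 = 379; collateral gives 114 − 89 = 25. No deviation. ✓
  Subprime: collateral gives 114 − 190 = -76; no collateral gives 379 − 0 = 379. Would deviate. ✗
Neither assignment is incentive-compatible.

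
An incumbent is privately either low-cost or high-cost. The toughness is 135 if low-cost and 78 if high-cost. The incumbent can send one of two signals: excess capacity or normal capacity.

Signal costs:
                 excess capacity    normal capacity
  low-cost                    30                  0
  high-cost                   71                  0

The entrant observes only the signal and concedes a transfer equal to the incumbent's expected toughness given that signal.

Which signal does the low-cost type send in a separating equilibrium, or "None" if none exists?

excess capacity

Try low-cost → excess capacity, high-cost → normal capacity:
  If types separate, excess capacity earns payment 135 and normal capacity earns 78.
  Low-cost: excess capacity gives 135 − 30 = 105; normal capacity gives 78 − 0 = 78. No deviation. ✓
  High-cost: normal capacity gives 78 − 0 = 78; excess capacity gives 135 − 71 = 64. No deviation. ✓
Both hold — the low-cost type sends excess capacity.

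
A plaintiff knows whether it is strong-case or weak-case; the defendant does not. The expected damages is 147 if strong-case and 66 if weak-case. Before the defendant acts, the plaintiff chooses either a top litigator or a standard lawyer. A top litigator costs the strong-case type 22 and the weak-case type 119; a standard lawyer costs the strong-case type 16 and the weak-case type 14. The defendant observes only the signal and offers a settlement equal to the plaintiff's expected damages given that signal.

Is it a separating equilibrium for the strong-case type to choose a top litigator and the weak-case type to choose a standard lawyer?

If types separate, top litigator earns payment 147 and standard lawyer earns 66.
Strong-case: top litigator gives 147 − 22 = 125; standard lawyer gives 66 − 16 = 50. No deviation. ✓
Weak-case: standard lawyer gives 66 − 14 = 52; top litigator gives 147 − 119 = 28. No deviation. ✓
Both incentive constraints hold.

Yes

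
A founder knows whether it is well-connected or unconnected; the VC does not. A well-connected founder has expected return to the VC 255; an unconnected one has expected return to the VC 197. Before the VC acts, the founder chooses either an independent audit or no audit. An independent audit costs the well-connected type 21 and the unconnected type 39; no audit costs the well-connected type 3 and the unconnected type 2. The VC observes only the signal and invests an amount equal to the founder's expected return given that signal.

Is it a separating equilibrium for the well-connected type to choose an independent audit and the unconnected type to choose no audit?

Under separation the VC infers type exactly: audit → well-connected (pays 255), no audit → unconnected (pays 197).
Well-connected: audit gives 255 − 21 = 234; no audit gives 197 − 3 = 194. No deviation. ✓
Unconnected: no audit gives 197 − 2 = 195; audit gives 255 − 39 = 216. Would deviate. ✗

No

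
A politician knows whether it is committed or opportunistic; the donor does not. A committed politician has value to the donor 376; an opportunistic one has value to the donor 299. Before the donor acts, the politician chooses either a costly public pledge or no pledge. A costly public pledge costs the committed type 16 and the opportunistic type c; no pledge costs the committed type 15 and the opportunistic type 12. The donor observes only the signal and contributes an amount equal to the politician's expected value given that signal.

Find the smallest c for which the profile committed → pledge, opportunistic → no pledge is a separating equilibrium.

89

Under separation: pledge → committed (pays 376); no pledge → opportunistic (pays 299).
Committed: 376 − 16 = 360 ≥ 299 − 15 = 284. Holds regardless of c. ✓
Opportunistic: 299 − 12 ≥ 376 − c, so c ≥ 376 − 287 = 89.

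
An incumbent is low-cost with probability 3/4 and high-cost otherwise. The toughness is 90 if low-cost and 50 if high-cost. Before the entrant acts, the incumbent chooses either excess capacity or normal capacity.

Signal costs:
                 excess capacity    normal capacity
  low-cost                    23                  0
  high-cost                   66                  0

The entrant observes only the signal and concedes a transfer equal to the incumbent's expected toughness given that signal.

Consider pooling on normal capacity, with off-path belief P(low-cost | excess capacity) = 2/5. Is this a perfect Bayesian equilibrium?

Yes

At the pooled signal (normal capacity) the entrant holds the prior 3/4 and pays 3/4·90 + 1/4·50 = 80. Off-path (excess capacity) belief 2/5 gives 2/5·90 + 3/5·50 = 66.
Low-cost: normal capacity gives 80 − 0 = 80; excess capacity gives 66 − 23 = 43. Stays. ✓
High-cost: normal capacity gives 80 − 0 = 80; excess capacity gives 66 − 66 = 0. Stays. ✓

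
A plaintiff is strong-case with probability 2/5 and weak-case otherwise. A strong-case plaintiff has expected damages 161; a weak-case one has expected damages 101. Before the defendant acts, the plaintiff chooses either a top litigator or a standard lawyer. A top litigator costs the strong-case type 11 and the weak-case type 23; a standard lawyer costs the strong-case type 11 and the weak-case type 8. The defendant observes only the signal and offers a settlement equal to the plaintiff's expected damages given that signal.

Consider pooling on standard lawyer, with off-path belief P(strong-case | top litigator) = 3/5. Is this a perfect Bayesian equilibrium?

At the pooled signal (standard lawyer) the defendant holds the prior 2/5 and pays 2/5·161 + 3/5·101 = 125. Off-path (top litigator) belief 3/5 gives 3/5·161 + 2/5·101 = 137.
Strong-case: standard lawyer gives 125 − 11 = 114; top litigator gives 137 − 11 = 126. Deviates. ✗
Weak-case: standard lawyer gives 125 − 8 = 117; top litigator gives 137 − 23 = 114. Stays. ✓

No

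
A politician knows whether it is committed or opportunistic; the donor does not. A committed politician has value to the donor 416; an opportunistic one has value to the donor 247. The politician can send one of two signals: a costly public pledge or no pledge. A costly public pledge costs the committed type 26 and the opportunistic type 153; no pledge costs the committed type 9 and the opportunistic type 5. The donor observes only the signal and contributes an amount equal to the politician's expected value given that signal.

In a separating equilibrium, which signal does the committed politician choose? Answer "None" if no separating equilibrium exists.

None

Try committed → pledge, opportunistic → no pledge:
  Under separation the donor infers type exactly: pledge → committed (pays 416), no pledge → opportunistic (pays 247).
  Committed: pledge gives 416 − 26 = 390; no pledge gives 247 − 9 = 238. No deviation. ✓
  Opportunistic: no pledge gives 247 − 5 = 242; pledge gives 416 − 153 = 263. Would deviate. ✗
Try committed → no pledge, opportunistic → pledge:
  Under separation the donor infers type exactly: no pledge → committed (pays 416), pledge → opportunistic (pays 247).
  Committed: no pledge gives 416 − 9 = 407; pledge gives 247 − 26 = 221. No deviation. ✓
  Opportunistic: pledge gives 247 − 153 = 94; no pledge gives 416 − 5 = 411. Would deviate. ✗
Neither assignment is incentive-compatible.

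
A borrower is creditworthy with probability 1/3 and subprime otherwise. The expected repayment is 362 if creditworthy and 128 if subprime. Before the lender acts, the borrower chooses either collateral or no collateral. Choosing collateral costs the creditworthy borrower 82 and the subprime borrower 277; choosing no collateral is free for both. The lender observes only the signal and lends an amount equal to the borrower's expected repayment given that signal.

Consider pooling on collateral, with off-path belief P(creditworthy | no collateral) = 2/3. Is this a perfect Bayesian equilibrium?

No

At the pooled signal (collateral) the lender holds the prior 1/3 and pays 1/3·362 + 2/3·128 = 206. Off-path (no collateral) belief 2/3 gives 2/3·362 + 1/3·128 = 284.
Creditworthy: collateral gives 206 − 82 = 124; no collateral gives 284 − 0 = 284. Deviates. ✗
Subprime: collateral gives 206 − 277 = -71; no collateral gives 284 − 0 = 284. Deviates. ✗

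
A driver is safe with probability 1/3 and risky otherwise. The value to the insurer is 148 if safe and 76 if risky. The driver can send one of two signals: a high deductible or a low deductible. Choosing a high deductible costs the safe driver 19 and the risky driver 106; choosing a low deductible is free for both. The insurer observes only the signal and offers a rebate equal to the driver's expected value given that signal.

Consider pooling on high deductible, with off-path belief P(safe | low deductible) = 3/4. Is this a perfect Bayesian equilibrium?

On the equilibrium path (high deductible) the insurer holds the prior 1/3 and pays 1/3·148 + 2/3·76 = 100. Off-path (low deductible) belief 3/4 gives 3/4·148 + 1/4·76 = 130.
Safe: high deductible gives 100 − 19 = 81; low deductible gives 130 − 0 = 130. Deviates. ✗
Risky: high deductible gives 100 − 106 = -6; low deductible gives 130 − 0 = 130. Deviates. ✗

No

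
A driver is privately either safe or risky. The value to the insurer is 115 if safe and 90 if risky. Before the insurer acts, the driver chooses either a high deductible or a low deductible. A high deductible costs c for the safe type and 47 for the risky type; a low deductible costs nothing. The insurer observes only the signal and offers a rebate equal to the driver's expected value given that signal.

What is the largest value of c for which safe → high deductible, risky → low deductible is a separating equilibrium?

Under separation: high deductible → safe (pays 115); low deductible → risky (pays 90).
Risky: 90 − 0 = 90 ≥ 115 − 47 = 68. Holds regardless of c. ✓
Safe: 115 − c ≥ 90 − 0, so c ≤ 115 − 90 = 25.

25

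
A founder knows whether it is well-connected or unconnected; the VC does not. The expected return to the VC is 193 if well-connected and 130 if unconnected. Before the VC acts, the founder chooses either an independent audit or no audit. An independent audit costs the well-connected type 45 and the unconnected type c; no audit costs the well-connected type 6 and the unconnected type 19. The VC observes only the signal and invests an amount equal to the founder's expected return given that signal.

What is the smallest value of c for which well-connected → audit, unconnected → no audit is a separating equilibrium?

Under separation: audit → well-connected (pays 193); no audit → unconnected (pays 130).
Well-connected: 193 − 45 = 148 ≥ 130 − 6 = 124. Holds regardless of c. ✓
Unconnected: 130 − 19 ≥ 193 − c, so c ≥ 193 − 111 = 82.

82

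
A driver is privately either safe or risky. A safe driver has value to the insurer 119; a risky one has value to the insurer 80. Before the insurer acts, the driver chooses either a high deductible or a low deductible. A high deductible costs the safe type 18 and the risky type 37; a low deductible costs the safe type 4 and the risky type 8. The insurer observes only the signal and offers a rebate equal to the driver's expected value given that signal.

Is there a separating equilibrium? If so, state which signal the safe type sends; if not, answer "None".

Try safe → high deductible, risky → low deductible:
  If types separate, high deductible earns payment 119 and low deductible earns 80.
  Safe: high deductible gives 119 − 18 = 101; low deductible gives 80 − 4 = 76. No deviation. ✓
  Risky: low deductible gives 80 − 8 = 72; high deductible gives 119 − 37 = 82. Would deviate. ✗
Try safe → low deductible, risky → high deductible:
  If types separate, low deductible earns payment 119 and high deductible earns 80.
  Safe: low deductible gives 119 − 4 = 115; high deductible gives 80 − 18 = 62. No deviation. ✓
  Risky: high deductible gives 80 − 37 = 43; low deductible gives 119 − 8 = 111. Would deviate. ✗
Neither assignment is incentive-compatible.

None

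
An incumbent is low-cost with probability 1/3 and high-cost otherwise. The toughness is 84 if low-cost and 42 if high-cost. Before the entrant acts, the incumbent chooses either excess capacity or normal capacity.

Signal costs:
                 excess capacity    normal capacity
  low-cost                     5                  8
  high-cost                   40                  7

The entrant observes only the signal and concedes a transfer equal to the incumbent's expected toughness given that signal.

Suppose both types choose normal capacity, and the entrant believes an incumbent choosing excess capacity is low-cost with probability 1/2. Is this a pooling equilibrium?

At the pooled signal (normal capacity) the entrant holds the prior 1/3 and pays 1/3·84 + 2/3·42 = 56. Off-path (excess capacity) belief 1/2 gives 1/2·84 + 1/2·42 = 63.
Low-cost: normal capacity gives 56 − 8 = 48; excess capacity gives 63 − 5 = 58. Deviates. ✗
High-cost: normal capacity gives 56 − 7 = 49; excess capacity gives 63 − 40 = 23. Stays. ✓

No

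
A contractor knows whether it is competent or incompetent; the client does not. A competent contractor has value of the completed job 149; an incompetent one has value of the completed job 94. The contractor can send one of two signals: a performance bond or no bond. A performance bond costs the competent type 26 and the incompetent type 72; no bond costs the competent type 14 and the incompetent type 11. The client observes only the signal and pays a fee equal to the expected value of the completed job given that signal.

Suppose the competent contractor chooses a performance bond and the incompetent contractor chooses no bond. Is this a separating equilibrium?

If types separate, bond earns payment 149 and no bond earns 94.
Competent: bond gives 149 − 26 = 123; no bond gives 94 − 14 = 80. No deviation. ✓
Incompetent: no bond gives 94 − 11 = 83; bond gives 149 − 72 = 77. No deviation. ✓
Both incentive constraints hold.

Yes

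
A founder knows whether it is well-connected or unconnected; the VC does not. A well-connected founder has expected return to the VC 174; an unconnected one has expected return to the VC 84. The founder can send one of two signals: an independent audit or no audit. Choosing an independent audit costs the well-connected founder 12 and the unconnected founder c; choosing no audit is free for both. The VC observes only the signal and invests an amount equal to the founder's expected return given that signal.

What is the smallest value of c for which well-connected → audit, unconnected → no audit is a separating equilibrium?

Under separation: audit → well-connected (pays 174); no audit → unconnected (pays 84).
Well-connected: 174 − 12 = 162 ≥ 84 − 0 = 84. Holds regardless of c. ✓
Unconnected: 84 − 0 ≥ 174 − c, so c ≥ 174 − 84 = 90.

90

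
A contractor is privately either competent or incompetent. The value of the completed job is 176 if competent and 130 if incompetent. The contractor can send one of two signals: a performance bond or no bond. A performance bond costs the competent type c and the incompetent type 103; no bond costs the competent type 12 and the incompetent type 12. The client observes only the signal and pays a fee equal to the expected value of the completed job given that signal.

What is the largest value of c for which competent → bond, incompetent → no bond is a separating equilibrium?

Under separation: bond → competent (pays 176); no bond → incompetent (pays 130).
Incompetent: 130 − 12 = 118 ≥ 176 − 103 = 73. Holds regardless of c. ✓
Competent: 176 − c ≥ 130 − 12, so c ≤ 176 − 118 = 58.

58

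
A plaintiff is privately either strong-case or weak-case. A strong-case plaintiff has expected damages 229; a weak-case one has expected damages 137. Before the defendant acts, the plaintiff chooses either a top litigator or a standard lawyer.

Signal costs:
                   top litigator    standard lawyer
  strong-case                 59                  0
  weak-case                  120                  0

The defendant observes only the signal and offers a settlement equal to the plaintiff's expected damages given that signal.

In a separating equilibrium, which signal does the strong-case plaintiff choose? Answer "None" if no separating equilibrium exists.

Try strong-case → top litigator, weak-case → standard lawyer:
  If types separate, top litigator earns payment 229 and standard lawyer earns 137.
  Strong-case: top litigator gives 229 − 59 = 170; standard lawyer gives 137 − 0 = 137. No deviation. ✓
  Weak-case: standard lawyer gives 137 − 0 = 137; top litigator gives 229 − 120 = 109. No deviation. ✓
Both hold — the strong-case type sends top litigator.

top litigator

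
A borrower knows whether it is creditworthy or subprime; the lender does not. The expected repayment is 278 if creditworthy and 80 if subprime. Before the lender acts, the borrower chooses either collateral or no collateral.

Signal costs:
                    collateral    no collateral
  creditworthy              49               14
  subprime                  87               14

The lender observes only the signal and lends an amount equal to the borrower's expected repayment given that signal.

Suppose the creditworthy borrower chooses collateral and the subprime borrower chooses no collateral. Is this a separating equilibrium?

Under separation the lender infers type exactly: collateral → creditworthy (pays 278), no collateral → subprime (pays 80).
Creditworthy: collateral gives 278 − 49 = 229; no collateral gives 80 − 14 = 66. No deviation. ✓
Subprime: no collateral gives 80 − 14 = 66; collateral gives 278 − 87 = 191. Would deviate. ✗

No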